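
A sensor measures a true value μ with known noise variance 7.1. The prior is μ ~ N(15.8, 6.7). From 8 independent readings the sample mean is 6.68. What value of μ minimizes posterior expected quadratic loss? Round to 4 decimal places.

Posterior for μ is Normal. Precision-weighted mean: (1/6.7·15.8 + 8/7.1·6.68) / (1/6.7 + 8/7.1) = 7.7468.
A Normal posterior is symmetric, so mode = mean.
Quadratic loss ⇒ the optimal estimator is the posterior mean.

7.7468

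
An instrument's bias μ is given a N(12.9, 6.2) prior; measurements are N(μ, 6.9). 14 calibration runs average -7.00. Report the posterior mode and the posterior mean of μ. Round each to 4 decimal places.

MAP = -5.5346; posterior mean = -5.5346

Posterior for μ is Normal. Precision-weighted mean: (1/6.2·12.9 + 14/6.9·-7.00) / (1/6.2 + 14/6.9) = -5.5346.
A Normal posterior is symmetric, so mode = mean.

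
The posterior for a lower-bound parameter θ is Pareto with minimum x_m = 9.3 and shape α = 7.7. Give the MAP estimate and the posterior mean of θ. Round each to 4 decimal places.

The Pareto density is strictly decreasing on [x_m, ∞), so the mode is x_m = 9.3000.
Mean = α·x_m/(α−1) = 7.7·9.3/6.7 = 10.6881.

MAP = 9.3000, posterior mean = 10.6881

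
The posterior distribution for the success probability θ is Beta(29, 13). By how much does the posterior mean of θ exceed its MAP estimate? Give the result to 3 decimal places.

-0.010

Mode = (29−1)/(29+13−2) = 28/40 = 0.700.
Mean = 29/(29+13) = 29/42 = 0.690.
Difference = 0.690 − 0.700 = -0.010.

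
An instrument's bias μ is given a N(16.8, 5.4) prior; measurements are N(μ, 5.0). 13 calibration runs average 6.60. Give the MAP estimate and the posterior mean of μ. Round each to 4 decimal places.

MAP: 7.2782. Posterior mean: 7.2782.

Posterior for μ is Normal. Precision-weighted mean: (1/5.4·16.8 + 13/5.0·6.60) / (1/5.4 + 13/5.0) = 7.2782.
A Normal posterior is symmetric, so mode = mean.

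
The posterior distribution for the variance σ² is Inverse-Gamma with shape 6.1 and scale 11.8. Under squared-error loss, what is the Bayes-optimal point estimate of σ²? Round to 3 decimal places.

2.314

Mode = β/(α+1) = 11.8/7.1 = 1.662.
Mean = β/(α−1) = 11.8/5.1 = 2.314.
Squared-error loss ⇒ the optimal estimator is the posterior mean.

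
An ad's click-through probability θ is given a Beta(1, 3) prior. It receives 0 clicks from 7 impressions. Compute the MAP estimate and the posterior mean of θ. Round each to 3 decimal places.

Posterior: Beta(1+0, 3+7) = Beta(1, 10).
Since α = 1 ≤ 1 and β > 1, the Beta density is monotone decreasing on [0,1]; the mode is at 0.
Mean = 1/(1+10) = 0.091.
Right-skewed posterior ⇒ mode < mean.

θ_MAP = 0.000, E[θ|data] = 0.091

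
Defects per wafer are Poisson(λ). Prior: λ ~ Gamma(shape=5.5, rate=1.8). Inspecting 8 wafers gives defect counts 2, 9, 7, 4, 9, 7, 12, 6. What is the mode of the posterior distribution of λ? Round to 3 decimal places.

Σ counts = 56. Posterior: Gamma(shape = 5.5+56 = 61.5, rate = 1.8+8 = 9.8).
Mode = (α−1)/β = 60.5/9.8 = 6.173.
Mean = α/β = 61.5/9.8 = 6.276.
This is the posterior mode — the MAP estimate.

6.173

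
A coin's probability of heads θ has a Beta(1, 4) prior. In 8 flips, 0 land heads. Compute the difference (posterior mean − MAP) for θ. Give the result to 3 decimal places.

0.077

Posterior: Beta(1+0, 4+8) = Beta(1, 12).
Since α = 1 ≤ 1 and β > 1, the Beta density is monotone decreasing on [0,1]; the mode is at 0.
Mean = 1/(1+12) = 0.077.
Difference = 0.077 − 0.000 = 0.077.
Mean > mode: the posterior has a right tail.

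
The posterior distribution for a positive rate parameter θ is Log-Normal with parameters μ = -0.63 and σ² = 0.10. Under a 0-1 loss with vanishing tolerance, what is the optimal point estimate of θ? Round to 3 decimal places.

Mode = exp(μ − σ²) = exp(-0.73) = 0.482.
Mean = exp(μ + σ²/2) = exp(-0.580) = 0.560.
This is the posterior mode — the MAP estimate.

0.482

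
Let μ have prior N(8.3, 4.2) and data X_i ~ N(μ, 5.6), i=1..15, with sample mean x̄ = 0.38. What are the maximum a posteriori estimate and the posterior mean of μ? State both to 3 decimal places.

Posterior for μ is Normal. Precision-weighted mean: (1/4.2·8.3 + 15/5.6·0.38) / (1/4.2 + 15/5.6) = 1.027.
A Normal posterior is symmetric, so mode = mean.

maximum a posteriori estimate = 1.027, posterior mean = 1.027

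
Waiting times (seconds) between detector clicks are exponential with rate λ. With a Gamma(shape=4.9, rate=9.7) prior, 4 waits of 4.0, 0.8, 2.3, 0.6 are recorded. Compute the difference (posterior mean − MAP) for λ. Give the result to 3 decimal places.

0.057

Σ times = 7.7. Posterior: Gamma(shape = 4.9+4 = 8.9, rate = 9.7+7.7 = 17.4).
Mode = (α−1)/β = 7.9/17.4 = 0.454.
Mean = α/β = 8.9/17.4 = 0.511.
Difference = 0.511 − 0.454 = 0.057.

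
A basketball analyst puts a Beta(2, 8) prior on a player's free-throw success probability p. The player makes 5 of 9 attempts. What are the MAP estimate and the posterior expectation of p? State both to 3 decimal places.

MAP = 0.353; posterior mean = 0.368

Posterior: Beta(2+5, 8+4) = Beta(7, 12).
Mode = (7−1)/(7+12−2) = 6/17 = 0.353.
Mean = 7/(7+12) = 7/19 = 0.368.
Right-skewed posterior ⇒ mode < mean.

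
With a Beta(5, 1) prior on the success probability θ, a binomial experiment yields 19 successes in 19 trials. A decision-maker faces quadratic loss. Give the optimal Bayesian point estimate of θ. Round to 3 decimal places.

0.960

Posterior: Beta(5+19, 1+0) = Beta(24, 1).
Since β = 1 ≤ 1 and α > 1, the Beta density is monotone increasing on [0,1]; the mode is at 1.
Mean = 24/(24+1) = 0.960.
Quadratic loss ⇒ the optimal estimator is the posterior mean.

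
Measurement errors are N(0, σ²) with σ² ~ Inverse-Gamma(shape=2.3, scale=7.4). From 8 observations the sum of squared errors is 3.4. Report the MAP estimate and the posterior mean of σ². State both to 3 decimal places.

Posterior: Inverse-Gamma(shape = 2.3+8/2 = 6.3, scale = 7.4+3.4/2 = 9.1).
Mode = β/(α+1) = 9.1/7.3 = 1.247.
Mean = β/(α−1) = 9.1/5.3 = 1.717.

MAP estimate = 1.247, posterior mean = 1.717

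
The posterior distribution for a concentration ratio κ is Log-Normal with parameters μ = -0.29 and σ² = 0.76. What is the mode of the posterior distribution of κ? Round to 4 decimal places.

Mode = exp(μ − σ²) = exp(-1.05) = 0.3499.
Mean = exp(μ + σ²/2) = exp(0.090) = 1.0942.
This is the posterior mode — the MAP estimate.

0.3499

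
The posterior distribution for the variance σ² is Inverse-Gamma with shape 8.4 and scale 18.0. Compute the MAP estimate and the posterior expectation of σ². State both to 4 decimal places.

MAP = 1.9149; posterior mean = 2.4324

Mode = β/(α+1) = 18.0/9.4 = 1.9149.
Mean = β/(α−1) = 18.0/7.4 = 2.4324.
Mean > mode: the posterior has a right tail.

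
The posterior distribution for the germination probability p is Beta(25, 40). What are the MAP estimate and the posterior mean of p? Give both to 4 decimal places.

p_MAP = 0.3810, E[p|data] = 0.3846

Mode = (25−1)/(25+40−2) = 24/63 = 0.3810.
Mean = 25/(25+40) = 25/65 = 0.3846.
The mean is pulled above the mode by the posterior's right skew.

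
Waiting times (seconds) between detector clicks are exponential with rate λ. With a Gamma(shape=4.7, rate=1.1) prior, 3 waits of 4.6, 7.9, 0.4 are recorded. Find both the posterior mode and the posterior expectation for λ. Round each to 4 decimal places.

Σ times = 12.9. Posterior: Gamma(shape = 4.7+3 = 7.7, rate = 1.1+12.9 = 14.0).
Mode = (α−1)/β = 6.7/14.0 = 0.4786.
Mean = α/β = 7.7/14.0 = 0.5500.

MAP = 0.4786, posterior mean = 0.5500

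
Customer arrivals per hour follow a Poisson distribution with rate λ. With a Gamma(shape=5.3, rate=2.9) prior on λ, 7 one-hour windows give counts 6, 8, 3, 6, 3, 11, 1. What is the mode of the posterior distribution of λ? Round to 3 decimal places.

4.273

Σ counts = 38. Posterior: Gamma(shape = 5.3+38 = 43.3, rate = 2.9+7 = 9.9).
Mode = (α−1)/β = 42.3/9.9 = 4.273.
Mean = α/β = 43.3/9.9 = 4.374.
This is the posterior mode — the MAP estimate.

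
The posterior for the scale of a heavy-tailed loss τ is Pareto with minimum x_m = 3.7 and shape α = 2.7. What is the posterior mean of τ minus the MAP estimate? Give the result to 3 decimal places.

2.176

The Pareto density is strictly decreasing on [x_m, ∞), so the mode is x_m = 3.700.
Mean = α·x_m/(α−1) = 2.7·3.7/1.7 = 5.876.
Difference = 5.876 − 3.700 = 2.176.
Mean > mode: the posterior has a right tail.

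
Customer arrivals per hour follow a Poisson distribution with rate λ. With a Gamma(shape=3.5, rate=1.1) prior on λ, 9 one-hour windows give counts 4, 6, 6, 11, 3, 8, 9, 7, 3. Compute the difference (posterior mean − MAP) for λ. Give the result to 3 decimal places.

Σ counts = 57. Posterior: Gamma(shape = 3.5+57 = 60.5, rate = 1.1+9 = 10.1).
Mode = (α−1)/β = 59.5/10.1 = 5.891.
Mean = α/β = 60.5/10.1 = 5.990.
Difference = 5.990 − 5.891 = 0.099.

0.099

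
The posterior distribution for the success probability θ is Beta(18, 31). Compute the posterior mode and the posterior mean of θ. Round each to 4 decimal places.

θ_MAP = 0.3617, E[θ|data] = 0.3673

Mode = (18−1)/(18+31−2) = 17/47 = 0.3617.
Mean = 18/(18+31) = 18/49 = 0.3673.
Right-skewed posterior ⇒ mode < mean.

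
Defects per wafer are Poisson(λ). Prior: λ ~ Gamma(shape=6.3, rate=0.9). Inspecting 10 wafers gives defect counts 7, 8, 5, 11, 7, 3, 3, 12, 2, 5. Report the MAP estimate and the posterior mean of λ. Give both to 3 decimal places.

MAP = 6.266, posterior mean = 6.358

Σ counts = 63. Posterior: Gamma(shape = 6.3+63 = 69.3, rate = 0.9+10 = 10.9).
Mode = (α−1)/β = 68.3/10.9 = 6.266.
Mean = α/β = 69.3/10.9 = 6.358.
Right-skewed posterior ⇒ mode < mean.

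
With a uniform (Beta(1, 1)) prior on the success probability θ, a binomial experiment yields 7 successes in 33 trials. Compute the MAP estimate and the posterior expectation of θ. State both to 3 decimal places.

θ_MAP = 0.212, E[θ|data] = 0.229

Posterior: Beta(1+7, 1+26) = Beta(8, 27).
Mode = (8−1)/(8+27−2) = 7/33 = 0.212.
With a flat prior the MAP equals the MLE, 7/33.
Mean = 8/(8+27) = 8/35 = 0.229.
The posterior is right-skewed, so the mean exceeds the mode.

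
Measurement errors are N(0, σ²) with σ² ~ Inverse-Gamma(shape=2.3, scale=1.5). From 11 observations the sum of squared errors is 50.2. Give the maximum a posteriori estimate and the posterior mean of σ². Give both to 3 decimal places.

MAP: 3.023. Posterior mean: 3.912.

Posterior: Inverse-Gamma(shape = 2.3+11/2 = 7.8, scale = 1.5+50.2/2 = 26.6).
Mode = β/(α+1) = 26.6/8.8 = 3.023.
Mean = β/(α−1) = 26.6/6.8 = 3.912.
Right-skewed posterior ⇒ mode < mean.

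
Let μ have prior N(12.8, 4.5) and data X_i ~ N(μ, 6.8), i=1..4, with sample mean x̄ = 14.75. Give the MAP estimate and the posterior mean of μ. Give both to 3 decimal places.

Posterior for μ is Normal. Precision-weighted mean: (1/4.5·12.8 + 4/6.8·14.75) / (1/4.5 + 4/6.8) = 14.215.
A Normal posterior is symmetric, so mode = mean.

MAP estimate = 14.215, posterior mean = 14.215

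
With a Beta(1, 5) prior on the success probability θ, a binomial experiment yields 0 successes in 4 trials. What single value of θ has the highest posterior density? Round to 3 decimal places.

Posterior: Beta(1+0, 5+4) = Beta(1, 9).
Since α = 1 ≤ 1 and β > 1, the Beta density is monotone decreasing on [0,1]; the mode is at 0.
Mean = 1/(1+9) = 0.100.
This is the posterior mode — the MAP estimate.

0.000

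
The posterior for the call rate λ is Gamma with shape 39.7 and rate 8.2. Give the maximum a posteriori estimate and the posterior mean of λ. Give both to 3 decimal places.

MAP = 4.720, posterior mean = 4.841

Mode = (α−1)/β = 38.7/8.2 = 4.720.
Mean = α/β = 39.7/8.2 = 4.841.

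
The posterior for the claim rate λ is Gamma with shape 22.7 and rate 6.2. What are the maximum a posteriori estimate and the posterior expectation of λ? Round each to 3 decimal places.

MAP: 3.500. Posterior mean: 3.661.

Mode = (α−1)/β = 21.7/6.2 = 3.500.
Mean = α/β = 22.7/6.2 = 3.661.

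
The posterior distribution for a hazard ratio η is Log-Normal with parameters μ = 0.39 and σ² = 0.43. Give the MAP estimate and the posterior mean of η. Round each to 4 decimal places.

Mode = exp(μ − σ²) = exp(-0.04) = 0.9608.
Mean = exp(μ + σ²/2) = exp(0.605) = 1.8313.

MAP = 0.9608, posterior mean = 1.8313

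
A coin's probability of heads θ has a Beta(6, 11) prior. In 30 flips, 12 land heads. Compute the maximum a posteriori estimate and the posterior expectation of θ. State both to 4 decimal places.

Posterior: Beta(6+12, 11+18) = Beta(18, 29).
Mode = (18−1)/(18+29−2) = 17/45 = 0.3778.
Mean = 18/(18+29) = 18/47 = 0.3830.
Right-skewed posterior ⇒ mode < mean.

θ_MAP = 0.3778, E[θ|data] = 0.3830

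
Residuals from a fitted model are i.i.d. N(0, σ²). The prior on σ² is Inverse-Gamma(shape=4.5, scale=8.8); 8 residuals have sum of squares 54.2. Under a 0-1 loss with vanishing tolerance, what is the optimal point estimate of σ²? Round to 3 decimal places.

Posterior: Inverse-Gamma(shape = 4.5+8/2 = 8.5, scale = 8.8+54.2/2 = 35.9).
Mode = β/(α+1) = 35.9/9.5 = 3.779.
Mean = β/(α−1) = 35.9/7.5 = 4.787.
This is the posterior mode — the MAP estimate.

3.779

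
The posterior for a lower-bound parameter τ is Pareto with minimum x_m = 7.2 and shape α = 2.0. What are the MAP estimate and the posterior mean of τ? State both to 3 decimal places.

τ_MAP = 7.200, E[τ|data] = 14.400

The Pareto density is strictly decreasing on [x_m, ∞), so the mode is x_m = 7.200.
Mean = α·x_m/(α−1) = 2.0·7.2/1.0 = 14.400.
The mean is pulled above the mode by the posterior's right skew.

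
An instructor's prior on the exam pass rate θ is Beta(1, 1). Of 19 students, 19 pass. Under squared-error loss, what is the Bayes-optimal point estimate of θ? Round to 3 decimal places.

0.952

Posterior: Beta(1+19, 1+0) = Beta(20, 1).
Since β = 1 ≤ 1 and α > 1, the Beta density is monotone increasing on [0,1]; the mode is at 1.
Mean = 20/(20+1) = 0.952.
Squared-error loss ⇒ the optimal estimator is the posterior mean.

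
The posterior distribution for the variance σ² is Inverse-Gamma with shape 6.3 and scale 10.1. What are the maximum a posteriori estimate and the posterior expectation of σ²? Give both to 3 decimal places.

Mode = β/(α+1) = 10.1/7.3 = 1.384.
Mean = β/(α−1) = 10.1/5.3 = 1.906.
Mean > mode: the posterior has a right tail.

σ²_MAP = 1.384, E[σ²|data] = 1.906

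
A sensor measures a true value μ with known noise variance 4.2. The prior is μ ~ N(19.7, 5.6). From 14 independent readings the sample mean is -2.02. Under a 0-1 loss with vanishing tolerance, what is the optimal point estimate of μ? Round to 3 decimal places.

Posterior for μ is Normal. Precision-weighted mean: (1/5.6·19.7 + 14/4.2·-2.02) / (1/5.6 + 14/4.2) = -0.916.
A Normal posterior is symmetric, so mode = mean.
This is the posterior mode — the MAP estimate.

-0.916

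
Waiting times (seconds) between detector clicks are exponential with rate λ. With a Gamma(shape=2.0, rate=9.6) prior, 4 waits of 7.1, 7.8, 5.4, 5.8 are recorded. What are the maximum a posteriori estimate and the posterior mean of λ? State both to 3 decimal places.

Σ times = 26.1. Posterior: Gamma(shape = 2.0+4 = 6.0, rate = 9.6+26.1 = 35.7).
Mode = (α−1)/β = 5.0/35.7 = 0.140.
Mean = α/β = 6.0/35.7 = 0.168.

MAP = 0.140; posterior mean = 0.168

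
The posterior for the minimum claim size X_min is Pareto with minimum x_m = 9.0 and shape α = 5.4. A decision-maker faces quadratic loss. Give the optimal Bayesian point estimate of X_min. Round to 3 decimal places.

11.045

The Pareto density is strictly decreasing on [x_m, ∞), so the mode is x_m = 9.000.
Mean = α·x_m/(α−1) = 5.4·9.0/4.4 = 11.045.
Quadratic loss ⇒ the optimal estimator is the posterior mean.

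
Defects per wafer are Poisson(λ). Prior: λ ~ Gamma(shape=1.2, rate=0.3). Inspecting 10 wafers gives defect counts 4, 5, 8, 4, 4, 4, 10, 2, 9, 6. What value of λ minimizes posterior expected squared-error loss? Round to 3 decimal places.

5.553

Σ counts = 56. Posterior: Gamma(shape = 1.2+56 = 57.2, rate = 0.3+10 = 10.3).
Mode = (α−1)/β = 56.2/10.3 = 5.456.
Mean = α/β = 57.2/10.3 = 5.553.
Squared-error loss ⇒ the optimal estimator is the posterior mean.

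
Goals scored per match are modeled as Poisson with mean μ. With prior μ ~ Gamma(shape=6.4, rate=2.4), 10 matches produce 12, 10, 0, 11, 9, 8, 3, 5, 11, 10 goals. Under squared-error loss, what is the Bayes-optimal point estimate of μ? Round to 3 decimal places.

6.887

Σ counts = 79. Posterior: Gamma(shape = 6.4+79 = 85.4, rate = 2.4+10 = 12.4).
Mode = (α−1)/β = 84.4/12.4 = 6.806.
Mean = α/β = 85.4/12.4 = 6.887.
Squared-error loss ⇒ the optimal estimator is the posterior mean.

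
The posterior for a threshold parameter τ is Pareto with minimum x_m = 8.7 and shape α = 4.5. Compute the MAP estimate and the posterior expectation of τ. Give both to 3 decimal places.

The Pareto density is strictly decreasing on [x_m, ∞), so the mode is x_m = 8.700.
Mean = α·x_m/(α−1) = 4.5·8.7/3.5 = 11.186.

MAP: 8.700. Posterior mean: 11.186.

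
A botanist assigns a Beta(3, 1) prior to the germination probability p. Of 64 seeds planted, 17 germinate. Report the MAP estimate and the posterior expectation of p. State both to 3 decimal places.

Posterior: Beta(3+17, 1+47) = Beta(20, 48).
Mode = (20−1)/(20+48−2) = 19/66 = 0.288.
Mean = 20/(20+48) = 20/68 = 0.294.
Right-skewed posterior ⇒ mode < mean.

MAP: 0.288. Posterior mean: 0.294.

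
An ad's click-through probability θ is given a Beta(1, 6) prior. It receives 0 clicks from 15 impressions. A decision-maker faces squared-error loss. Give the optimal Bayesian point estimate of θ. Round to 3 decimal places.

0.045

Posterior: Beta(1+0, 6+15) = Beta(1, 21).
Since α = 1 ≤ 1 and β > 1, the Beta density is monotone decreasing on [0,1]; the mode is at 0.
Mean = 1/(1+21) = 0.045.
Squared-error loss ⇒ the optimal estimator is the posterior mean.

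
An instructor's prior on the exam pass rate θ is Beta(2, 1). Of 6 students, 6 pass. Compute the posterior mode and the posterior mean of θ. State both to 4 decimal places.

Posterior: Beta(2+6, 1+0) = Beta(8, 1).
Since β = 1 ≤ 1 and α > 1, the Beta density is monotone increasing on [0,1]; the mode is at 1.
Mean = 8/(8+1) = 0.8889.
The mean is pulled below the mode by the posterior's left skew.

MAP: 1.0000. Posterior mean: 0.8889.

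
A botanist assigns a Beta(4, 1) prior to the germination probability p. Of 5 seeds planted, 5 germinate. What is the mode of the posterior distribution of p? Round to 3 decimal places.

Posterior: Beta(4+5, 1+0) = Beta(9, 1).
Since β = 1 ≤ 1 and α > 1, the Beta density is monotone increasing on [0,1]; the mode is at 1.
Mean = 9/(9+1) = 0.900.
This is the posterior mode — the MAP estimate.

1.000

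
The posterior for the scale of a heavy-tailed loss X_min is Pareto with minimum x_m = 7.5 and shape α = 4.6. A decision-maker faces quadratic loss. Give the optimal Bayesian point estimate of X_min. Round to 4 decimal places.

9.5833

The Pareto density is strictly decreasing on [x_m, ∞), so the mode is x_m = 7.5000.
Mean = α·x_m/(α−1) = 4.6·7.5/3.6 = 9.5833.
Quadratic loss ⇒ the optimal estimator is the posterior mean.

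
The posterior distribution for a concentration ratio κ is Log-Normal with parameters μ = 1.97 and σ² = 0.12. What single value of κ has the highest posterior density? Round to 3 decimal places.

6.360

Mode = exp(μ − σ²) = exp(1.85) = 6.360.
Mean = exp(μ + σ²/2) = exp(2.030) = 7.614.
This is the posterior mode — the MAP estimate.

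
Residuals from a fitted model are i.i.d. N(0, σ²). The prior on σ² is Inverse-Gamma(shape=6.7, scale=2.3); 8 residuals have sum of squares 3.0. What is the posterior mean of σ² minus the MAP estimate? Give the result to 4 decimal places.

Posterior: Inverse-Gamma(shape = 6.7+8/2 = 10.7, scale = 2.3+3.0/2 = 3.8).
Mode = β/(α+1) = 3.8/11.7 = 0.3248.
Mean = β/(α−1) = 3.8/9.7 = 0.3918.
Difference = 0.3918 − 0.3248 = 0.0670.

0.0670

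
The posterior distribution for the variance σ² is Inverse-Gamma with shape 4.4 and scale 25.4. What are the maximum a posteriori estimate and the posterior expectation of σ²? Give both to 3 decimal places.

MAP: 4.704. Posterior mean: 7.471.

Mode = β/(α+1) = 25.4/5.4 = 4.704.
Mean = β/(α−1) = 25.4/3.4 = 7.471.
The mean is pulled above the mode by the posterior's right skew.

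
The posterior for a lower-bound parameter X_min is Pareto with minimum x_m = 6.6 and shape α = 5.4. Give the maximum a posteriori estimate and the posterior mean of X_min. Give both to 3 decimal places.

MAP = 6.600, posterior mean = 8.100

The Pareto density is strictly decreasing on [x_m, ∞), so the mode is x_m = 6.600.
Mean = α·x_m/(α−1) = 5.4·6.6/4.4 = 8.100.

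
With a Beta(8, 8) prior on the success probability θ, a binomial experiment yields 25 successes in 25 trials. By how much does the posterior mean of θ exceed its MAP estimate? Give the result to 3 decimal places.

-0.016

Posterior: Beta(8+25, 8+0) = Beta(33, 8).
Mode = (33−1)/(33+8−2) = 32/39 = 0.821.
Mean = 33/(33+8) = 33/41 = 0.805.
Difference = 0.805 − 0.821 = -0.016.
The mean is pulled below the mode by the posterior's left skew.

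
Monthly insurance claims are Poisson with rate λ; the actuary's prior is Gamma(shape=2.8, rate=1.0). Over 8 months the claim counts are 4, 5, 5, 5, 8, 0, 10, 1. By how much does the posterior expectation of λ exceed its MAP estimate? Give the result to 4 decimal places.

Σ counts = 38. Posterior: Gamma(shape = 2.8+38 = 40.8, rate = 1.0+8 = 9.0).
Mode = (α−1)/β = 39.8/9.0 = 4.4222.
Mean = α/β = 40.8/9.0 = 4.5333.
Difference = 4.5333 − 4.4222 = 0.1111.
Mean > mode: the posterior has a right tail.

0.1111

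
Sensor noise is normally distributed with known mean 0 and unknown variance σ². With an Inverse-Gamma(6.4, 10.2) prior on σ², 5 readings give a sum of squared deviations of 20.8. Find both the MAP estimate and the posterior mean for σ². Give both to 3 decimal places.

Posterior: Inverse-Gamma(shape = 6.4+5/2 = 8.9, scale = 10.2+20.8/2 = 20.6).
Mode = β/(α+1) = 20.6/9.9 = 2.081.
Mean = β/(α−1) = 20.6/7.9 = 2.608.

MAP = 2.081; posterior mean = 2.608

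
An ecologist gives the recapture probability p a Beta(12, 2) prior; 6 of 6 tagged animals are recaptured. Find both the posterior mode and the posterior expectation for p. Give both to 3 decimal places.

p_MAP = 0.944, E[p|data] = 0.900

Posterior: Beta(12+6, 2+0) = Beta(18, 2).
Mode = (18−1)/(18+2−2) = 17/18 = 0.944.
Mean = 18/(18+2) = 18/20 = 0.900.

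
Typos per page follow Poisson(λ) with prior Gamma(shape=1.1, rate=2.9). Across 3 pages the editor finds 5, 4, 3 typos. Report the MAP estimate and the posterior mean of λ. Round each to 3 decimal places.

Σ counts = 12. Posterior: Gamma(shape = 1.1+12 = 13.1, rate = 2.9+3 = 5.9).
Mode = (α−1)/β = 12.1/5.9 = 2.051.
Mean = α/β = 13.1/5.9 = 2.220.
The posterior is right-skewed, so the mean exceeds the mode.

λ_MAP = 2.051, E[λ|data] = 2.220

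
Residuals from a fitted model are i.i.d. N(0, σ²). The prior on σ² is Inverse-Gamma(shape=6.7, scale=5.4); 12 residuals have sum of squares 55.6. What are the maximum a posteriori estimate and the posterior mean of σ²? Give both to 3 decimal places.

Posterior: Inverse-Gamma(shape = 6.7+12/2 = 12.7, scale = 5.4+55.6/2 = 33.2).
Mode = β/(α+1) = 33.2/13.7 = 2.423.
Mean = β/(α−1) = 33.2/11.7 = 2.838.
The posterior is right-skewed, so the mean exceeds the mode.

σ²_MAP = 2.423, E[σ²|data] = 2.838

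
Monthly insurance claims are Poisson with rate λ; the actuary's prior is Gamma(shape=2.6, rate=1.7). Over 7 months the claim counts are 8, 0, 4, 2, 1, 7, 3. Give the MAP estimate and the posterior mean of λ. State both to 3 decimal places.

MAP = 3.057, posterior mean = 3.172

Σ counts = 25. Posterior: Gamma(shape = 2.6+25 = 27.6, rate = 1.7+7 = 8.7).
Mode = (α−1)/β = 26.6/8.7 = 3.057.
Mean = α/β = 27.6/8.7 = 3.172.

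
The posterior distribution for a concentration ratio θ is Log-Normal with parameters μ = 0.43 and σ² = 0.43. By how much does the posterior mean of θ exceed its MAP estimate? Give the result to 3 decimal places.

0.906

Mode = exp(μ − σ²) = exp(0.00) = 1.000.
Mean = exp(μ + σ²/2) = exp(0.645) = 1.906.
Difference = 1.906 − 1.000 = 0.906.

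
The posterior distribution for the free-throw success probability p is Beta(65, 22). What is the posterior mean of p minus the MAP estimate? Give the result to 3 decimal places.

-0.006

Mode = (65−1)/(65+22−2) = 64/85 = 0.753.
Mean = 65/(65+22) = 65/87 = 0.747.
Difference = 0.747 − 0.753 = -0.006.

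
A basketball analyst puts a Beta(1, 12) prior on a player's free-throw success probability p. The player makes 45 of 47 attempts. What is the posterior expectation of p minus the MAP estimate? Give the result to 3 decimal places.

Posterior: Beta(1+45, 12+2) = Beta(46, 14).
Mode = (46−1)/(46+14−2) = 45/58 = 0.776.
Mean = 46/(46+14) = 46/60 = 0.767.
Difference = 0.767 − 0.776 = -0.009.

-0.009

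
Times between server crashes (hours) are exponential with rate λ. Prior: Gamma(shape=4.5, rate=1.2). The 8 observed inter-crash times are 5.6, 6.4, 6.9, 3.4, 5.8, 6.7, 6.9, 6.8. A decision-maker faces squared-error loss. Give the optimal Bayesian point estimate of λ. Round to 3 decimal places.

0.252

Σ times = 48.5. Posterior: Gamma(shape = 4.5+8 = 12.5, rate = 1.2+48.5 = 49.7).
Mode = (α−1)/β = 11.5/49.7 = 0.231.
Mean = α/β = 12.5/49.7 = 0.252.
Squared-error loss ⇒ the optimal estimator is the posterior mean.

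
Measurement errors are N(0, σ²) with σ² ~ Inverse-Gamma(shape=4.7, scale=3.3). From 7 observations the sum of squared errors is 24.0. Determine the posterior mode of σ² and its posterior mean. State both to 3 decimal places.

MAP = 1.663, posterior mean = 2.125

Posterior: Inverse-Gamma(shape = 4.7+7/2 = 8.2, scale = 3.3+24.0/2 = 15.3).
Mode = β/(α+1) = 15.3/9.2 = 1.663.
Mean = β/(α−1) = 15.3/7.2 = 2.125.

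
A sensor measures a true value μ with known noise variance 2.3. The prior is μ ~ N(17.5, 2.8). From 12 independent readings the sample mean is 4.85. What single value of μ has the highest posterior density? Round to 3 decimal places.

Posterior for μ is Normal. Precision-weighted mean: (1/2.8·17.5 + 12/2.3·4.85) / (1/2.8 + 12/2.3) = 5.660.
A Normal posterior is symmetric, so mode = mean.
This is the posterior mode — the MAP estimate.

5.660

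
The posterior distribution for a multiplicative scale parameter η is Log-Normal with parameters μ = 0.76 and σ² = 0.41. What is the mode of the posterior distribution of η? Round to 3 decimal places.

1.419

Mode = exp(μ − σ²) = exp(0.35) = 1.419.
Mean = exp(μ + σ²/2) = exp(0.965) = 2.625.
This is the posterior mode — the MAP estimate.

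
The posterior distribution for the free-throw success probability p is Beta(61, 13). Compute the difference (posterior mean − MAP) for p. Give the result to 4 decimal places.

Mode = (61−1)/(61+13−2) = 60/72 = 0.8333.
Mean = 61/(61+13) = 61/74 = 0.8243.
Difference = 0.8243 − 0.8333 = -0.0090.
The mean is pulled below the mode by the posterior's left skew.

-0.0090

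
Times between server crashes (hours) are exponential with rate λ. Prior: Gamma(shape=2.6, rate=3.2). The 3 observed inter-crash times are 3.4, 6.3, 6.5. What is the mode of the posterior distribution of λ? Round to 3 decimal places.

0.237

Σ times = 16.2. Posterior: Gamma(shape = 2.6+3 = 5.6, rate = 3.2+16.2 = 19.4).
Mode = (α−1)/β = 4.6/19.4 = 0.237.
Mean = α/β = 5.6/19.4 = 0.289.
This is the posterior mode — the MAP estimate.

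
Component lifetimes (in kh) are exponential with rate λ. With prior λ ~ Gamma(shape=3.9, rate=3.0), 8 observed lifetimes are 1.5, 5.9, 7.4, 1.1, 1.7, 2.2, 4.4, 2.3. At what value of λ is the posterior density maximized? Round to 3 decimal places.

Σ times = 26.5. Posterior: Gamma(shape = 3.9+8 = 11.9, rate = 3.0+26.5 = 29.5).
Mode = (α−1)/β = 10.9/29.5 = 0.369.
Mean = α/β = 11.9/29.5 = 0.403.
This is the posterior mode — the MAP estimate.

0.369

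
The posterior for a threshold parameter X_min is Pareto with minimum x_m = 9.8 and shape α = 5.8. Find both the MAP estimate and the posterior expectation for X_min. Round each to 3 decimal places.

The Pareto density is strictly decreasing on [x_m, ∞), so the mode is x_m = 9.800.
Mean = α·x_m/(α−1) = 5.8·9.8/4.8 = 11.842.

MAP = 9.800; posterior mean = 11.842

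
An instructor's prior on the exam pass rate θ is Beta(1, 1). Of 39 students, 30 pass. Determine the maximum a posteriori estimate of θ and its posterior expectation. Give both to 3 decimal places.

Posterior: Beta(1+30, 1+9) = Beta(31, 10).
Mode = (31−1)/(31+10−2) = 30/39 = 0.769.
With a flat prior the MAP equals the MLE, 30/39.
Mean = 31/(31+10) = 31/41 = 0.756.

maximum a posteriori estimate = 0.769, posterior expectation = 0.756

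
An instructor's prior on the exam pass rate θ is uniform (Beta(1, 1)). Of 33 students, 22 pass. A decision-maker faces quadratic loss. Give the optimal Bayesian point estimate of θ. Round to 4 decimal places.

0.6571

Posterior: Beta(1+22, 1+11) = Beta(23, 12).
Mode = (23−1)/(23+12−2) = 22/33 = 0.6667.
With a flat prior the MAP equals the MLE, 22/33.
Mean = 23/(23+12) = 23/35 = 0.6571.
Quadratic loss ⇒ the optimal estimator is the posterior mean.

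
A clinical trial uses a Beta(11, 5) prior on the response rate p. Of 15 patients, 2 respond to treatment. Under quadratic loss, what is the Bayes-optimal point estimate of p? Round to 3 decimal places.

0.419

Posterior: Beta(11+2, 5+13) = Beta(13, 18).
Mode = (13−1)/(13+18−2) = 12/29 = 0.414.
Mean = 13/(13+18) = 13/31 = 0.419.
Quadratic loss ⇒ the optimal estimator is the posterior mean.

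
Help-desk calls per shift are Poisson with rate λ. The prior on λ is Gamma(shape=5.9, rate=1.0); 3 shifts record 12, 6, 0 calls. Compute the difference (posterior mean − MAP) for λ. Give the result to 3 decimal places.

Σ counts = 18. Posterior: Gamma(shape = 5.9+18 = 23.9, rate = 1.0+3 = 4.0).
Mode = (α−1)/β = 22.9/4.0 = 5.725.
Mean = α/β = 23.9/4.0 = 5.975.
Difference = 5.975 − 5.725 = 0.250.
The mean is pulled above the mode by the posterior's right skew.

0.250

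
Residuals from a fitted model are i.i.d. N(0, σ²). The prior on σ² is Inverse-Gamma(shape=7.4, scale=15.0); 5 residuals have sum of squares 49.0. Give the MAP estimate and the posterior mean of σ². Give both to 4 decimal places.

Posterior: Inverse-Gamma(shape = 7.4+5/2 = 9.9, scale = 15.0+49.0/2 = 39.5).
Mode = β/(α+1) = 39.5/10.9 = 3.6239.
Mean = β/(α−1) = 39.5/8.9 = 4.4382.
The mean is pulled above the mode by the posterior's right skew.

MAP estimate = 3.6239, posterior mean = 4.4382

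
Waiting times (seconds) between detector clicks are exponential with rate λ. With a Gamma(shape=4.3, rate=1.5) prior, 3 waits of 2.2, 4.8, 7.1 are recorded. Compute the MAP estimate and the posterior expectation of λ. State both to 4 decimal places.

MAP: 0.4038. Posterior mean: 0.4679.

Σ times = 14.1. Posterior: Gamma(shape = 4.3+3 = 7.3, rate = 1.5+14.1 = 15.6).
Mode = (α−1)/β = 6.3/15.6 = 0.4038.
Mean = α/β = 7.3/15.6 = 0.4679.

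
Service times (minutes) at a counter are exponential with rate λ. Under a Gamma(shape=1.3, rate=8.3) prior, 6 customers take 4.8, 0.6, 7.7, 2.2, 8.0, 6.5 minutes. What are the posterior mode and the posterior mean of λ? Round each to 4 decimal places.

posterior mode = 0.1654, posterior mean = 0.1916

Σ times = 29.8. Posterior: Gamma(shape = 1.3+6 = 7.3, rate = 8.3+29.8 = 38.1).
Mode = (α−1)/β = 6.3/38.1 = 0.1654.
Mean = α/β = 7.3/38.1 = 0.1916.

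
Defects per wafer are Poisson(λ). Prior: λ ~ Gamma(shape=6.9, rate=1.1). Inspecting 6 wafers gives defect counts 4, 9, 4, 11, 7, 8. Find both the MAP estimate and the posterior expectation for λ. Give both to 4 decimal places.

Σ counts = 43. Posterior: Gamma(shape = 6.9+43 = 49.9, rate = 1.1+6 = 7.1).
Mode = (α−1)/β = 48.9/7.1 = 6.8873.
Mean = α/β = 49.9/7.1 = 7.0282.

MAP = 6.8873, posterior mean = 7.0282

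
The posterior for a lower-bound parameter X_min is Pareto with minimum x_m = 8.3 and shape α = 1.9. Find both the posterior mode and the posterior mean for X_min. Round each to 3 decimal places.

The Pareto density is strictly decreasing on [x_m, ∞), so the mode is x_m = 8.300.
Mean = α·x_m/(α−1) = 1.9·8.3/0.9 = 17.522.
The posterior is right-skewed, so the mean exceeds the mode.

MAP: 8.300. Posterior mean: 17.522.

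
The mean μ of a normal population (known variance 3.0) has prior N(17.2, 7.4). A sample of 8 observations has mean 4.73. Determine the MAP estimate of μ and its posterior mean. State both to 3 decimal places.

Posterior for μ is Normal. Precision-weighted mean: (1/7.4·17.2 + 8/3.0·4.73) / (1/7.4 + 8/3.0) = 5.331.
A Normal posterior is symmetric, so mode = mean.

MAP: 5.331. Posterior mean: 5.331.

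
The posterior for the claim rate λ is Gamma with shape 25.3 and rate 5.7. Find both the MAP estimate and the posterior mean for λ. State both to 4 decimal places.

λ_MAP = 4.2632, E[λ|data] = 4.4386

Mode = (α−1)/β = 24.3/5.7 = 4.2632.
Mean = α/β = 25.3/5.7 = 4.4386.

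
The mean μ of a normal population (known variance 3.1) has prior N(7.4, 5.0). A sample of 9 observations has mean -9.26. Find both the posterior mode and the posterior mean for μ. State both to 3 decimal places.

MAP = -8.186; posterior mean = -8.186

Posterior for μ is Normal. Precision-weighted mean: (1/5.0·7.4 + 9/3.1·-9.26) / (1/5.0 + 9/3.1) = -8.186.
A Normal posterior is symmetric, so mode = mean.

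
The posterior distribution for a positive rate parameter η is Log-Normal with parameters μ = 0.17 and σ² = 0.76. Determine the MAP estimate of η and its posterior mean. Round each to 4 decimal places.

MAP = 0.5543, posterior mean = 1.7333

Mode = exp(μ − σ²) = exp(-0.59) = 0.5543.
Mean = exp(μ + σ²/2) = exp(0.550) = 1.7333.
Right-skewed posterior ⇒ mode < mean.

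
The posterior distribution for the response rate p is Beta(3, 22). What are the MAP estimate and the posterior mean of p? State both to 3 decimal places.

Mode = (3−1)/(3+22−2) = 2/23 = 0.087.
Mean = 3/(3+22) = 3/25 = 0.120.
Right-skewed posterior ⇒ mode < mean.

MAP = 0.087; posterior mean = 0.120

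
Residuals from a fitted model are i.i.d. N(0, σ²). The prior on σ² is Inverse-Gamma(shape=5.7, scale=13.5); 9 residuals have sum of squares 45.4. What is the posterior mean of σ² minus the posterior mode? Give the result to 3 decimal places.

0.703

Posterior: Inverse-Gamma(shape = 5.7+9/2 = 10.2, scale = 13.5+45.4/2 = 36.2).
Mode = β/(α+1) = 36.2/11.2 = 3.232.
Mean = β/(α−1) = 36.2/9.2 = 3.935.
Difference = 3.935 − 3.232 = 0.703.
Right-skewed posterior ⇒ mode < mean.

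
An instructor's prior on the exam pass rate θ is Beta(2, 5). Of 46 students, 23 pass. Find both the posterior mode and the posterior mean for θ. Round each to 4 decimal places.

posterior mode = 0.4706, posterior mean = 0.4717

Posterior: Beta(2+23, 5+23) = Beta(25, 28).
Mode = (25−1)/(25+28−2) = 24/51 = 0.4706.
Mean = 25/(25+28) = 25/53 = 0.4717.
The posterior is right-skewed, so the mean exceeds the mode.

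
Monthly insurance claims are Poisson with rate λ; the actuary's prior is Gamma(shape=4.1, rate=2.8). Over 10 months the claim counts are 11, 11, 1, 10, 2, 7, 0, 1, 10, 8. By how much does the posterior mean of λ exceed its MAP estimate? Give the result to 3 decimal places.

0.078

Σ counts = 61. Posterior: Gamma(shape = 4.1+61 = 65.1, rate = 2.8+10 = 12.8).
Mode = (α−1)/β = 64.1/12.8 = 5.008.
Mean = α/β = 65.1/12.8 = 5.086.
Difference = 5.086 − 5.008 = 0.078.
Mean > mode: the posterior has a right tail.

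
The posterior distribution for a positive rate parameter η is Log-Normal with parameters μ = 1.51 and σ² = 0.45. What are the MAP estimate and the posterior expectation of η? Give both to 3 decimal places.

Mode = exp(μ − σ²) = exp(1.06) = 2.886.
Mean = exp(μ + σ²/2) = exp(1.735) = 5.669.

η_MAP = 2.886, E[η|data] = 5.669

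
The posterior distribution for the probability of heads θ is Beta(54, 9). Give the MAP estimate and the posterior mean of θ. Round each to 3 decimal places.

MAP = 0.869; posterior mean = 0.857

Mode = (54−1)/(54+9−2) = 53/61 = 0.869.
Mean = 54/(54+9) = 54/63 = 0.857.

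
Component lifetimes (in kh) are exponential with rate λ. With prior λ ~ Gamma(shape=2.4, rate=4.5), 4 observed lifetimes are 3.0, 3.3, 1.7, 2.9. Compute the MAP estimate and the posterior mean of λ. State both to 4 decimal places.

Σ times = 10.9. Posterior: Gamma(shape = 2.4+4 = 6.4, rate = 4.5+10.9 = 15.4).
Mode = (α−1)/β = 5.4/15.4 = 0.3506.
Mean = α/β = 6.4/15.4 = 0.4156.
Mean > mode: the posterior has a right tail.

λ_MAP = 0.3506, E[λ|data] = 0.4156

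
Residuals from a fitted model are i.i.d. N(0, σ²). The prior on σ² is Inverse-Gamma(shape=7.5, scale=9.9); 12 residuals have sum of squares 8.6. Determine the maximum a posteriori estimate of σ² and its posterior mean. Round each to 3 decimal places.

maximum a posteriori estimate = 0.979, posterior mean = 1.136

Posterior: Inverse-Gamma(shape = 7.5+12/2 = 13.5, scale = 9.9+8.6/2 = 14.2).
Mode = β/(α+1) = 14.2/14.5 = 0.979.
Mean = β/(α−1) = 14.2/12.5 = 1.136.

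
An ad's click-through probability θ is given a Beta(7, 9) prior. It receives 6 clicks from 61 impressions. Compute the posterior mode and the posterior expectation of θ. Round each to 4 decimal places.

posterior mode = 0.1600, posterior expectation = 0.1688

Posterior: Beta(7+6, 9+55) = Beta(13, 64).
Mode = (13−1)/(13+64−2) = 12/75 = 0.1600.
Mean = 13/(13+64) = 13/77 = 0.1688.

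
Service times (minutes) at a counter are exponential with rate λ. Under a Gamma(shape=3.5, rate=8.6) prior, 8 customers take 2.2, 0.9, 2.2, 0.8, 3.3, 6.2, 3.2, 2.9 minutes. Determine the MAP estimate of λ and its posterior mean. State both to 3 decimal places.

Σ times = 21.7. Posterior: Gamma(shape = 3.5+8 = 11.5, rate = 8.6+21.7 = 30.3).
Mode = (α−1)/β = 10.5/30.3 = 0.347.
Mean = α/β = 11.5/30.3 = 0.380.

MAP estimate = 0.347, posterior mean = 0.380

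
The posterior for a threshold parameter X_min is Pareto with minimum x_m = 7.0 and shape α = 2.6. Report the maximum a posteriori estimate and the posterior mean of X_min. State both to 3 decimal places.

The Pareto density is strictly decreasing on [x_m, ∞), so the mode is x_m = 7.000.
Mean = α·x_m/(α−1) = 2.6·7.0/1.6 = 11.375.

X_min_MAP = 7.000, E[X_min|data] = 11.375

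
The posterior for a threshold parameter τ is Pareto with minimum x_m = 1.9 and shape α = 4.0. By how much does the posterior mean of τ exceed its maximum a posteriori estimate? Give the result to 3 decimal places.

The Pareto density is strictly decreasing on [x_m, ∞), so the mode is x_m = 1.900.
Mean = α·x_m/(α−1) = 4.0·1.9/3.0 = 2.533.
Difference = 2.533 − 1.900 = 0.633.
Right-skewed posterior ⇒ mode < mean.

0.633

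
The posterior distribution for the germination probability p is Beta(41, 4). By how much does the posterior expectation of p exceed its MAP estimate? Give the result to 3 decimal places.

Mode = (41−1)/(41+4−2) = 40/43 = 0.930.
Mean = 41/(41+4) = 41/45 = 0.911.
Difference = 0.911 − 0.930 = -0.019.
Left-skewed posterior ⇒ mean < mode.

-0.019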